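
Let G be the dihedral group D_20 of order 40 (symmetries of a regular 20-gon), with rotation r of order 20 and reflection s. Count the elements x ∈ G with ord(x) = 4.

The elements of order 4 are: r^5, r^15.
That's 2.

2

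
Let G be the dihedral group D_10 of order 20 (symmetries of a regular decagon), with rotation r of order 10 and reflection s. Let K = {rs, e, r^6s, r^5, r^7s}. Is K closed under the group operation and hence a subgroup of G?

No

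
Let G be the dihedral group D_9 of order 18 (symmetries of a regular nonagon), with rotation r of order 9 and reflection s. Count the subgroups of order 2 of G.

|G| = 18 and 2 | 18, so subgroups of order 2 are possible by Lagrange.
The subgroups of order 2 are: {e, r^2s}; {e, r^3s}; {e, r^4s}; {e, r^5s}; … (9 in all).
So G has 9 subgroups of order 2.

9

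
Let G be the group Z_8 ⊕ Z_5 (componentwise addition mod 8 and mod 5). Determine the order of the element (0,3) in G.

5

The order of (0,3) in Z_8 × Z_5 is lcm(ord(0) in Z_8, ord(3) in Z_5).
ord(0) = 1 and ord(3) = 5, so |⟨(0,3)⟩| = lcm(1, 5) = 5.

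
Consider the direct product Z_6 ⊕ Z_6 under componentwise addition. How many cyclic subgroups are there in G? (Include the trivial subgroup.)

Each element a generates a cyclic subgroup ⟨a⟩; distinct elements may generate the same one (a cyclic group of order d has φ(d) generators).
Cyclic subgroups by order — order 1: 1; order 2: 3; order 3: 4; order 6: 12.
Total: 20.

20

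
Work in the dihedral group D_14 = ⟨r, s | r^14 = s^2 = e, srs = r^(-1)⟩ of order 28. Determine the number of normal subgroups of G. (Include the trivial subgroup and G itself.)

7

G has 28 subgroups. Checking conjugation-invariance by order — order 1: 1/1 normal; order 2: 1/15 normal; order 4: 0/7 normal; order 7: 1/1 normal; order 14: 3/3 normal; order 28: 1/1 normal.
Total normal subgroups: 7.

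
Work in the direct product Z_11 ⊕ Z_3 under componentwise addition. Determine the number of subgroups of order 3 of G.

|G| = 33 and 3 | 33, so subgroups of order 3 are possible by Lagrange.
The subgroups of order 3 are: {(0,0), (0,1), (0,2)}.
So G has 1 subgroup of order 3.

1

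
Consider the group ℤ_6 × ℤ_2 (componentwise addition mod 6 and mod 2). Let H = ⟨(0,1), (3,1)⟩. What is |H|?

4

|⟨(0,1)⟩| = 2 and |⟨(3,1)⟩| = 2, so |H| is a multiple of lcm(2, 2) = 2 and divides |G| = 12.
Closing under the operation: H = {(0,0), (0,1), (3,0), (3,1)}, so |H| = 4.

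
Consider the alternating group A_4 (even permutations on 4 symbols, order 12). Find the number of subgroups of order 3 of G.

4

|G| = 12 and 3 | 12, so subgroups of order 3 are possible by Lagrange.
The subgroups of order 3 are: {e, (1 2 3), (1 3 2)}; {e, (1 2 4), (1 4 2)}; {e, (1 3 4), (1 4 3)}; {e, (2 3 4), (2 4 3)}.
So G has 4 subgroups of order 3.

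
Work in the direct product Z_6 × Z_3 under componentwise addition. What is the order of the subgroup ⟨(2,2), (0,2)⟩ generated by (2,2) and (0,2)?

9

|⟨(2,2)⟩| = 3 and |⟨(0,2)⟩| = 3, so |H| is a multiple of lcm(3, 3) = 3 and divides |G| = 18.
Closing under the operation: H = {(0,0), (0,1), (0,2), (2,0), (2,1), (2,2), (4,0), (4,1), (4,2)}, so |H| = 9.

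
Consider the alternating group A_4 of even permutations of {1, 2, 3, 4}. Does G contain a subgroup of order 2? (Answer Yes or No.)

Yes

2 | 12. A subgroup of order 2 is {e, (1 2)(3 4)}.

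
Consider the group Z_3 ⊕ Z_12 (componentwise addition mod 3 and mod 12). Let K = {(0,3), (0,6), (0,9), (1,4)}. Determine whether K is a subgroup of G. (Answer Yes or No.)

The identity (0,0) ∉ K, so K is not a subgroup.

No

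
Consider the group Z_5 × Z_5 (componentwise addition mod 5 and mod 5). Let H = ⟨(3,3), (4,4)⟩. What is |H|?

5

|⟨(3,3)⟩| = 5 and |⟨(4,4)⟩| = 5, so |H| is a multiple of lcm(5, 5) = 5 and divides |G| = 25.
Closing under the operation: H = {(0,0), (1,1), (2,2), (3,3), (4,4)}, so |H| = 5.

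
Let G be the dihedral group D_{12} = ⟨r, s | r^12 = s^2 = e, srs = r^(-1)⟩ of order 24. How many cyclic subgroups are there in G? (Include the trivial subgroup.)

18

Group the elements of G by the cyclic subgroup they generate; each cyclic subgroup of order d accounts for φ(d) elements.
Cyclic subgroups by order — order 1: 1; order 2: 13; order 3: 1; order 4: 1; order 6: 1; order 12: 1.
Total: 18.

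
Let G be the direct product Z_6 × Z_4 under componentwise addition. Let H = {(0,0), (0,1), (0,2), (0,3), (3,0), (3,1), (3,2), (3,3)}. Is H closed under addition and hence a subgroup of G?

|H| = 8 divides |G| = 24, consistent with Lagrange.
H contains the identity, every element's inverse is in H, and H is closed under +: it is a subgroup.

Yes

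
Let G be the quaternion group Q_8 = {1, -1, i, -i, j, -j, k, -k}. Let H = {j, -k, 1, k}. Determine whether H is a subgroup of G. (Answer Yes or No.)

No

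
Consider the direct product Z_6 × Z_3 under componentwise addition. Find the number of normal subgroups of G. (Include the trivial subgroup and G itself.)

G is abelian, so every subgroup is normal.
G has 12 subgroups in total, hence 12 normal subgroups.

12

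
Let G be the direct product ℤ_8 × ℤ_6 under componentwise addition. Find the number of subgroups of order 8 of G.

|G| = 48 and 8 | 48, so subgroups of order 8 are possible by Lagrange.
The subgroups of order 8 are: {(0,0), (0,3), (2,0), (2,3), (4,0), (4,3), (6,0), (6,3)}; {(0,0), (1,0), (2,0), (3,0), (4,0), (5,0), (6,0), (7,0)}; {(0,0), (1,3), (2,0), (3,3), (4,0), (5,3), (6,0), (7,3)}.
So G has 3 subgroups of order 8.

3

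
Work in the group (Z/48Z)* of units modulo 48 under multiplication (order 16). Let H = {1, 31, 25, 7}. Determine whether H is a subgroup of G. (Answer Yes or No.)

|H| = 4 divides |G| = 16, consistent with Lagrange.
H contains the identity, every element's inverse is in H, and H is closed under ·: it is a subgroup.

Yes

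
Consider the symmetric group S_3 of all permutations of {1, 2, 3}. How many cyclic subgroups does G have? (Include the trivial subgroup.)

Each element a generates a cyclic subgroup ⟨a⟩; distinct elements may generate the same one (a cyclic group of order d has φ(d) generators).
Cyclic subgroups by order — order 1: 1; order 2: 3; order 3: 1.
Total: 5.

5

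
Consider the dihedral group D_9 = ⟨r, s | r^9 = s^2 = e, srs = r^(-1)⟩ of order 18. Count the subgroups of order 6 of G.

3

|G| = 18 and 6 | 18, so subgroups of order 6 are possible by Lagrange.
The subgroups of order 6 are: {e, r^3, r^6, r^2s, r^5s, r^8s}; {e, r^3, r^6, s, r^3s, r^6s}; {e, r^3, r^6, rs, r^4s, r^7s}.
So G has 3 subgroups of order 6.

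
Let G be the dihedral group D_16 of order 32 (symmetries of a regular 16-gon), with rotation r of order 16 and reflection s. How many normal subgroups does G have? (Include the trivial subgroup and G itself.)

G has 36 subgroups. Checking conjugation-invariance by order — order 1: 1/1 normal; order 2: 1/17 normal; order 4: 1/9 normal; order 8: 1/5 normal; order 16: 3/3 normal; order 32: 1/1 normal.
Total normal subgroups: 8.

8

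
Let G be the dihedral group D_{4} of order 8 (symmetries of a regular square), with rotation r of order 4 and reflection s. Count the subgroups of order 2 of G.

5

|G| = 8 and 2 | 8, so subgroups of order 2 are possible by Lagrange.
The subgroups of order 2 are: {e, r^2}; {e, r^2s}; {e, r^3s}; {e, rs}; … (5 in all).
So G has 5 subgroups of order 2.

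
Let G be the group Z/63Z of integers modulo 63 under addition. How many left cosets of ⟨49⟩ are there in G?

|⟨49⟩| = 9 and |G| = 63.
By Lagrange, [G : H] = |G|/|H| = 63/9 = 7.

7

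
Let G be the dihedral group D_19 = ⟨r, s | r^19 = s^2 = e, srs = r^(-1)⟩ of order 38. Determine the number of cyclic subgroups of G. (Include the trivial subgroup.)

A cyclic subgroup of order d is generated by each of its φ(d) elements of order d, so the cyclic subgroups of order d number (#elements of order d)/φ(d).
Cyclic subgroups by order — order 1: 1; order 2: 19; order 19: 1.
Total: 21.

21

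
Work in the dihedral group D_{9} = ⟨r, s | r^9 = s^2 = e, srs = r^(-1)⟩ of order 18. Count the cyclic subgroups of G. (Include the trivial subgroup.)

Each element a generates a cyclic subgroup ⟨a⟩; distinct elements may generate the same one (a cyclic group of order d has φ(d) generators).
Cyclic subgroups by order — order 1: 1; order 2: 9; order 3: 1; order 9: 1.
Total: 12.

12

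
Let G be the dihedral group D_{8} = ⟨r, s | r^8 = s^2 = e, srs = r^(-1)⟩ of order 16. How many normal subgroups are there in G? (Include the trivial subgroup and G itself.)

G has 19 subgroups. Checking conjugation-invariance by order — order 1: 1/1 normal; order 2: 1/9 normal; order 4: 1/5 normal; order 8: 3/3 normal; order 16: 1/1 normal.
Total normal subgroups: 7.

7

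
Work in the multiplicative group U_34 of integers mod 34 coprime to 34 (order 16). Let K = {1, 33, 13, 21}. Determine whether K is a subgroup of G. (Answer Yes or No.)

|K| = 4 divides |G| = 16, consistent with Lagrange.
K contains the identity, every element's inverse is in K, and K is closed under ·: it is a subgroup.
In fact K = ⟨21⟩.

Yes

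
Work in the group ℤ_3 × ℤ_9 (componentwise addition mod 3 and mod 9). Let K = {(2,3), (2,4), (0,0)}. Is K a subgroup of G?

(2,3) ∈ K but its inverse (1,6) ∉ K, so K is not a subgroup.

No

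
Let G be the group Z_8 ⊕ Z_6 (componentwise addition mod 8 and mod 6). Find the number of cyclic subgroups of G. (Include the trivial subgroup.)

16

Each element a generates a cyclic subgroup ⟨a⟩; distinct elements may generate the same one (a cyclic group of order d has φ(d) generators).
Cyclic subgroups by order — order 1: 1; order 2: 3; order 3: 1; order 4: 2; order 6: 3; order 8: 2; order 12: 2; order 24: 2.
Total: 16.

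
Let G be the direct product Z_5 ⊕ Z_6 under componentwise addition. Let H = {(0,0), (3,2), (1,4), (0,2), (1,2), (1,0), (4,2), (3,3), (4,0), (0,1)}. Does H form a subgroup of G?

No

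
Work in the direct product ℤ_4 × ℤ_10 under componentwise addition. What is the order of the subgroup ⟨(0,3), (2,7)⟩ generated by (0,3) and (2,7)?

20

|⟨(0,3)⟩| = 10 and |⟨(2,7)⟩| = 10, so |H| is a multiple of lcm(10, 10) = 10 and divides |G| = 40.
Closing under the operation: H = {(0,0), (0,1), (0,2), (0,3), (0,4), (0,5), (0,6), (0,7), (0,8), (0,9), (2,0), (2,1), (2,2), (2,3), (2,4), (2,5), (2,6), (2,7), (2,8), (2,9)}, so |H| = 20.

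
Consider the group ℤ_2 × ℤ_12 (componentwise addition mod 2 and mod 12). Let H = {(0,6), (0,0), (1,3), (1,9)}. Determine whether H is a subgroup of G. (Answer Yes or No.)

|H| = 4 divides |G| = 24, consistent with Lagrange.
H contains the identity, every element's inverse is in H, and H is closed under +: it is a subgroup.
In fact H = ⟨(1,9)⟩.

Yes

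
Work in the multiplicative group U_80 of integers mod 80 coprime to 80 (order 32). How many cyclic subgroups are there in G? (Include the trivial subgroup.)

20

Each element a generates a cyclic subgroup ⟨a⟩; distinct elements may generate the same one (a cyclic group of order d has φ(d) generators).
Cyclic subgroups by order — order 1: 1; order 2: 7; order 4: 12.
Total: 20.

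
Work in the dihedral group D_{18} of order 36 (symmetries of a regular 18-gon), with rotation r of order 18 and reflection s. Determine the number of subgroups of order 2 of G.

19

|G| = 36 and 2 | 36, so subgroups of order 2 are possible by Lagrange.
The subgroups of order 2 are: {e, r^10s}; {e, r^11s}; {e, r^12s}; {e, r^13s}; … (19 in all).
So G has 19 subgroups of order 2.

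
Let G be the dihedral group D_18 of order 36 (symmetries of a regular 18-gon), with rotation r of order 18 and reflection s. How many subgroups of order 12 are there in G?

|G| = 36 and 12 | 36, so subgroups of order 12 are possible by Lagrange.
The subgroups of order 12 are: {e, r^3, r^6, r^9, r^12, r^15, rs, r^4s, r^7s, r^10s, r^13s, r^16s}; {e, r^3, r^6, r^9, r^12, r^15, r^2s, r^5s, r^8s, r^11s, r^14s, r^17s}; {e, r^3, r^6, r^9, r^12, r^15, s, r^3s, r^6s, r^9s, r^12s, r^15s}.
So G has 3 subgroups of order 12.

3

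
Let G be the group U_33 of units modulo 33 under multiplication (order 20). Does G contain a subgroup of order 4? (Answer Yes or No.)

4 | 20. A subgroup of order 4 is {1, 10, 23, 32}.

Yes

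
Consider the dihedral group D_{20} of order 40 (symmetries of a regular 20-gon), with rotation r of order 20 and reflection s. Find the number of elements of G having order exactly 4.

2

The elements of order 4 are: r^5, r^15.
That's 2.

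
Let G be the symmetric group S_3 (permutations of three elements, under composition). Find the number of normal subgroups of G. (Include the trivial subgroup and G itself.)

3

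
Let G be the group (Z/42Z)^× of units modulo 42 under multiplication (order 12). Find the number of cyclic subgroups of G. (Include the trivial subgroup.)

A cyclic subgroup of order d is generated by each of its φ(d) elements of order d, so the cyclic subgroups of order d number (#elements of order d)/φ(d).
Cyclic subgroups by order — order 1: 1; order 2: 3; order 3: 1; order 6: 3.
Total: 8.

8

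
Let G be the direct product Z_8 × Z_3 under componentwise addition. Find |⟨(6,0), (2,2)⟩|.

12

|⟨(6,0)⟩| = 4 and |⟨(2,2)⟩| = 12, so |H| is a multiple of lcm(4, 12) = 12 and divides |G| = 24.
Closing under the operation: H = {(0,0), (0,1), (0,2), (2,0), (2,1), (2,2), (4,0), (4,1), (4,2), (6,0), (6,1), (6,2)}, so |H| = 12.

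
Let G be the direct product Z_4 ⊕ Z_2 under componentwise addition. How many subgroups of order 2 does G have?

3

|G| = 8 and 2 | 8, so subgroups of order 2 are possible by Lagrange.
The subgroups of order 2 are: {(0,0), (0,1)}; {(0,0), (2,0)}; {(0,0), (2,1)}.
So G has 3 subgroups of order 2.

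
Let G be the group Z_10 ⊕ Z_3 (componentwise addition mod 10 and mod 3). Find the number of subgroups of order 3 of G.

1

|G| = 30 and 3 | 30, so subgroups of order 3 are possible by Lagrange.
The subgroups of order 3 are: {(0,0), (0,1), (0,2)}.
So G has 1 subgroup of order 3.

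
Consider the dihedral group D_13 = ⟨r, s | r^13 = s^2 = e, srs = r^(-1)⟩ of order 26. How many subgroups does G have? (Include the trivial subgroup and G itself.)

|G| = 26, so by Lagrange every subgroup order divides 26. Divisors: 1, 2, 13, 26.
Subgroups by order — order 1: 1; order 2: 13; order 13: 1; order 26: 1.
Total: 1 + 13 + 1 + 1 = 16.

16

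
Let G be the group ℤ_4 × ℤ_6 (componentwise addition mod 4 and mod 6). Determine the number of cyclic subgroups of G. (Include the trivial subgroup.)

Each element a generates a cyclic subgroup ⟨a⟩; distinct elements may generate the same one (a cyclic group of order d has φ(d) generators).
Cyclic subgroups by order — order 1: 1; order 2: 3; order 3: 1; order 4: 2; order 6: 3; order 12: 2.
Total: 12.

12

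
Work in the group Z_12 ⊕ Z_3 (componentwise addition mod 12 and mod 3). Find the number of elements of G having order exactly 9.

0

An element (a,b) has order lcm(ord(a), ord(b)); count pairs with lcm equal to 9.
Enumerating gives 0 such elements.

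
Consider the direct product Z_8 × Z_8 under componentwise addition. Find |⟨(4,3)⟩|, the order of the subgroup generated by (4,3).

8

The order of (4,3) in Z_8 × Z_8 is lcm(ord(4) in Z_8, ord(3) in Z_8).
ord(4) = 2 and ord(3) = 8, so |⟨(4,3)⟩| = lcm(2, 8) = 8.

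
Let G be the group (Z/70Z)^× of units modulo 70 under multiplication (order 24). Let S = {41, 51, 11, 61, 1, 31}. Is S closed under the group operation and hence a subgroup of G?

|S| = 6 divides |G| = 24, consistent with Lagrange.
S contains the identity, every element's inverse is in S, and S is closed under ·: it is a subgroup.
In fact S = ⟨61⟩.

Yes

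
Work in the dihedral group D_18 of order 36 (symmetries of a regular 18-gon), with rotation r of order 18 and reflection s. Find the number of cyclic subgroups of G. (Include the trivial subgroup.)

A cyclic subgroup of order d is generated by each of its φ(d) elements of order d, so the cyclic subgroups of order d number (#elements of order d)/φ(d).
Cyclic subgroups by order — order 1: 1; order 2: 19; order 3: 1; order 6: 1; order 9: 1; order 18: 1.
Total: 24.

24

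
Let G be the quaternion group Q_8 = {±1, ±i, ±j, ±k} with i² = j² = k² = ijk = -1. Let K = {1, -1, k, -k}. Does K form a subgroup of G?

|K| = 4 divides |G| = 8, consistent with Lagrange.
K contains the identity, every element's inverse is in K, and K is closed under ·: it is a subgroup.
In fact K = ⟨-k⟩.

Yes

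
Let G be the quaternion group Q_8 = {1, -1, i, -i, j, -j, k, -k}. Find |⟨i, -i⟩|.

4

|⟨i⟩| = 4 and |⟨-i⟩| = 4, so |H| is a multiple of lcm(4, 4) = 4 and divides |G| = 8.
Closing under the operation: H = {1, -1, i, -i}, so |H| = 4.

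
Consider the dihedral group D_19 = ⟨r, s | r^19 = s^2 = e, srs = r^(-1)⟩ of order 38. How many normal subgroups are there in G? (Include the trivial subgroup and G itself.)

G has 22 subgroups. Checking conjugation-invariance by order — order 1: 1/1 normal; order 2: 0/19 normal; order 19: 1/1 normal; order 38: 1/1 normal.
Total normal subgroups: 3.

3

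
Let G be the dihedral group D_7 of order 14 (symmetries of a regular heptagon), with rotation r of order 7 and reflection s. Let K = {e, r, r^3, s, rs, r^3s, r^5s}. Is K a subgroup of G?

No

r ∈ K but its inverse r^6 ∉ K, so K is not a subgroup.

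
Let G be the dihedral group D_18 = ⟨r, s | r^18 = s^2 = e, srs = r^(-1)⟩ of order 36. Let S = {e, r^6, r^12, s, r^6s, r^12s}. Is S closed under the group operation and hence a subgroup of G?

|S| = 6 divides |G| = 36, consistent with Lagrange.
S contains the identity, every element's inverse is in S, and S is closed under ·: it is a subgroup.

Yes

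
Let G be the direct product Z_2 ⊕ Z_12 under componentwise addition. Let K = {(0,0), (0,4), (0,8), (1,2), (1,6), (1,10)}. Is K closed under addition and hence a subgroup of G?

Yes

|K| = 6 divides |G| = 24, consistent with Lagrange.
K contains the identity, every element's inverse is in K, and K is closed under +: it is a subgroup.
In fact K = ⟨(1,2)⟩.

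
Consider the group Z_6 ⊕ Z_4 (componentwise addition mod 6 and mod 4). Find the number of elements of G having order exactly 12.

8

An element (a,b) has order lcm(ord(a), ord(b)); count pairs with lcm equal to 12.
Enumerating gives 8 such elements.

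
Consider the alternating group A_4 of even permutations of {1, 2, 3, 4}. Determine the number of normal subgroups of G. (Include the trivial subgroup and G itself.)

G has 10 subgroups. Checking conjugation-invariance by order — order 1: 1/1 normal; order 2: 0/3 normal; order 3: 0/4 normal; order 4: 1/1 normal; order 12: 1/1 normal.
Total normal subgroups: 3.

3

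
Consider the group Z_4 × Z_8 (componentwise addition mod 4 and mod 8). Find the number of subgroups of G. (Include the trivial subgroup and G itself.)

|G| = 32, so by Lagrange every subgroup order divides 32. Divisors: 1, 2, 4, 8, 16, 32.
Subgroups by order — order 1: 1; order 2: 3; order 4: 7; order 8: 7; order 16: 3; order 32: 1.
Total: 1 + 3 + 7 + 7 + 3 + 1 = 22.

22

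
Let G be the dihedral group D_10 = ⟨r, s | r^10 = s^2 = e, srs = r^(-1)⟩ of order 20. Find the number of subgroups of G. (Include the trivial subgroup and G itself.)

|G| = 20, so by Lagrange every subgroup order divides 20. Divisors: 1, 2, 4, 5, 10, 20.
Subgroups by order — order 1: 1; order 2: 11; order 4: 5; order 5: 1; order 10: 3; order 20: 1.
Total: 1 + 11 + 5 + 1 + 3 + 1 = 22.

22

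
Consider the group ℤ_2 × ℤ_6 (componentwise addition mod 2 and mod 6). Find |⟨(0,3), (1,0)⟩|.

4

|⟨(0,3)⟩| = 2 and |⟨(1,0)⟩| = 2, so |H| is a multiple of lcm(2, 2) = 2 and divides |G| = 12.
Closing under the operation: H = {(0,0), (0,3), (1,0), (1,3)}, so |H| = 4.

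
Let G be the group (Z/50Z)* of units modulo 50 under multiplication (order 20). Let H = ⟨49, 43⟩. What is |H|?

4

|⟨49⟩| = 2 and |⟨43⟩| = 4, so |H| is a multiple of lcm(2, 4) = 4 and divides |G| = 20.
Closing under the operation: H = {1, 7, 43, 49}, so |H| = 4.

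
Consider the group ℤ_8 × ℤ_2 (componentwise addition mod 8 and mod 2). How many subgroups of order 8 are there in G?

|G| = 16 and 8 | 16, so subgroups of order 8 are possible by Lagrange.
The subgroups of order 8 are: {(0,0), (0,1), (2,0), (2,1), (4,0), (4,1), (6,0), (6,1)}; {(0,0), (1,0), (2,0), (3,0), (4,0), (5,0), (6,0), (7,0)}; {(0,0), (1,1), (2,0), (3,1), (4,0), (5,1), (6,0), (7,1)}.
So G has 3 subgroups of order 8.

3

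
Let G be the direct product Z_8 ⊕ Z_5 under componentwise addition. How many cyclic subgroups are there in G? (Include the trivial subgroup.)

8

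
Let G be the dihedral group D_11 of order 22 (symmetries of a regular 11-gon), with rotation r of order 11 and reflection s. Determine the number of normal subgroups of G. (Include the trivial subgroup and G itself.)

G has 14 subgroups. Checking conjugation-invariance by order — order 1: 1/1 normal; order 2: 0/11 normal; order 11: 1/1 normal; order 22: 1/1 normal.
Total normal subgroups: 3.

3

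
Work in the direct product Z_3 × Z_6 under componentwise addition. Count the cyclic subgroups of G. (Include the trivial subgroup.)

10

Each element a generates a cyclic subgroup ⟨a⟩; distinct elements may generate the same one (a cyclic group of order d has φ(d) generators).
Cyclic subgroups by order — order 1: 1; order 2: 1; order 3: 4; order 6: 4.
Total: 10.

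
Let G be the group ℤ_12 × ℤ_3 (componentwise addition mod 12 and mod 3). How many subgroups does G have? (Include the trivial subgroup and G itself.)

|G| = 36, so by Lagrange every subgroup order divides 36. Divisors: 1, 2, 3, 4, 6, 9, 12, 18, 36.
Subgroups by order — order 1: 1; order 2: 1; order 3: 4; order 4: 1; order 6: 4; order 9: 1; order 12: 4; order 18: 1; order 36: 1.
Total: 1 + 1 + 4 + 1 + 4 + 1 + 4 + 1 + 1 = 18.

18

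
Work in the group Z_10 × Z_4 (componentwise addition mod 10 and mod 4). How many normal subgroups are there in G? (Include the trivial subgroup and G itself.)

16

G is abelian, so every subgroup is normal.
G has 16 subgroups in total, hence 16 normal subgroups.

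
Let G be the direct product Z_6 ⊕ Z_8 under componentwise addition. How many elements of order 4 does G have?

An element (a,b) has order lcm(ord(a), ord(b)); count pairs with lcm equal to 4.
Enumerating gives 4 such elements.

4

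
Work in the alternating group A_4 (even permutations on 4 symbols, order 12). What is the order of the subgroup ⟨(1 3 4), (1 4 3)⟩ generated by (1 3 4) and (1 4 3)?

3

|⟨(1 3 4)⟩| = 3 and |⟨(1 4 3)⟩| = 3, so |H| is a multiple of lcm(3, 3) = 3 and divides |G| = 12.
Closing under the operation: H = {e, (1 3 4), (1 4 3)}, so |H| = 3.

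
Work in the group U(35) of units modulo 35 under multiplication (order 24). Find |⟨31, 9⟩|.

|⟨31⟩| = 6 and |⟨9⟩| = 6, so |H| is a multiple of lcm(6, 6) = 6 and divides |G| = 24.
Closing under the operation: H = {1, 4, 6, 9, 11, 16, 19, 24, 26, 29, 31, 34}, so |H| = 12.

12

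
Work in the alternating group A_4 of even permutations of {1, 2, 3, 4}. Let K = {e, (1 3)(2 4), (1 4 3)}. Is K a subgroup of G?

No

(1 4 3) ∈ K but its inverse (1 3 4) ∉ K, so K is not a subgroup.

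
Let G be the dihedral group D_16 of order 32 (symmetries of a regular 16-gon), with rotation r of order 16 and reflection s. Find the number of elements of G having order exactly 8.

4

The elements of order 8 are: r^2, r^6, r^10, r^14.
That's 4.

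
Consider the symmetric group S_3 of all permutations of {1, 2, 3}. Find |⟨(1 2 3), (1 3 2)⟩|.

|⟨(1 2 3)⟩| = 3 and |⟨(1 3 2)⟩| = 3, so |H| is a multiple of lcm(3, 3) = 3 and divides |G| = 6.
Closing under the operation: H = {e, (1 2 3), (1 3 2)}, so |H| = 3.

3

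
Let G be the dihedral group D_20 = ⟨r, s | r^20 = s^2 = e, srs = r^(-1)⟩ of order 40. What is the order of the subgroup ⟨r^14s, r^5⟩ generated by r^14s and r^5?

8

|⟨r^14s⟩| = 2 and |⟨r^5⟩| = 4, so |H| is a multiple of lcm(2, 4) = 4 and divides |G| = 40.
Closing under the operation: H = {e, r^5, r^10, r^15, r^4s, r^9s, r^14s, r^19s}, so |H| = 8.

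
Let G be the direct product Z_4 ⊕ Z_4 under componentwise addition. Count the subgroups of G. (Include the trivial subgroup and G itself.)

15

|G| = 16, so by Lagrange every subgroup order divides 16. Divisors: 1, 2, 4, 8, 16.
Subgroups by order — order 1: 1; order 2: 3; order 4: 7; order 8: 3; order 16: 1.
Total: 1 + 3 + 7 + 3 + 1 = 15.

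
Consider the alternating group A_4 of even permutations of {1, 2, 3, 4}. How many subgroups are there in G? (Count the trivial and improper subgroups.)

|G| = 12, so by Lagrange every subgroup order divides 12. Divisors: 1, 2, 3, 4, 6, 12.
Subgroups by order — order 1: 1; order 2: 3; order 3: 4; order 4: 1; order 6: 0; order 12: 1.
Total: 1 + 3 + 4 + 1 + 0 + 1 = 10.

10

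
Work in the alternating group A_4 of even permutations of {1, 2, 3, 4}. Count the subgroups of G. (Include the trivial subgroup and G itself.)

|G| = 12, so by Lagrange every subgroup order divides 12. Divisors: 1, 2, 3, 4, 6, 12.
Subgroups by order — order 1: 1; order 2: 3; order 3: 4; order 4: 1; order 6: 0; order 12: 1.
Total: 1 + 3 + 4 + 1 + 0 + 1 = 10.

10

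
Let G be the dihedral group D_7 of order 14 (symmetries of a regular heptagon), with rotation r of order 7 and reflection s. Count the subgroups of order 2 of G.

|G| = 14 and 2 | 14, so subgroups of order 2 are possible by Lagrange.
The subgroups of order 2 are: {e, r^2s}; {e, r^3s}; {e, r^4s}; {e, r^5s}; … (7 in all).
So G has 7 subgroups of order 2.

7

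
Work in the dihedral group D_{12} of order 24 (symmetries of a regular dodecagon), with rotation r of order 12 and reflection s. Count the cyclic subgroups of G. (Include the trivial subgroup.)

18

Each element a generates a cyclic subgroup ⟨a⟩; distinct elements may generate the same one (a cyclic group of order d has φ(d) generators).
Cyclic subgroups by order — order 1: 1; order 2: 13; order 3: 1; order 4: 1; order 6: 1; order 12: 1.
Total: 18.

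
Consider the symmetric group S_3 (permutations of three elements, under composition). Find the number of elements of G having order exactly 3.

2

The elements of order 3 are: (1 2 3), (1 3 2).
That's 2.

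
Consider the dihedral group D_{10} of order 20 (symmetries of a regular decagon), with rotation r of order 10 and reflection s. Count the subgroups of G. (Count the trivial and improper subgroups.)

22

|G| = 20, so by Lagrange every subgroup order divides 20. Divisors: 1, 2, 4, 5, 10, 20.
Subgroups by order — order 1: 1; order 2: 11; order 4: 5; order 5: 1; order 10: 3; order 20: 1.
Total: 1 + 11 + 5 + 1 + 3 + 1 = 22.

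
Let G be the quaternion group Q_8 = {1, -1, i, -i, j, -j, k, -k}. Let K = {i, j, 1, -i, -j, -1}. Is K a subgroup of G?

|K| = 6 does not divide |G| = 8, so by Lagrange K is not a subgroup.

No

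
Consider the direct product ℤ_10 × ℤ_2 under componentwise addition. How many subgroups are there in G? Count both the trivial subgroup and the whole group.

|G| = 20, so by Lagrange every subgroup order divides 20. Divisors: 1, 2, 4, 5, 10, 20.
Subgroups by order — order 1: 1; order 2: 3; order 4: 1; order 5: 1; order 10: 3; order 20: 1.
Total: 1 + 3 + 1 + 1 + 3 + 1 = 10.

10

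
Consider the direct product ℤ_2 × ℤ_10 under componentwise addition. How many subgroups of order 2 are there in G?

3

|G| = 20 and 2 | 20, so subgroups of order 2 are possible by Lagrange.
The subgroups of order 2 are: {(0,0), (0,5)}; {(0,0), (1,0)}; {(0,0), (1,5)}.
So G has 3 subgroups of order 2.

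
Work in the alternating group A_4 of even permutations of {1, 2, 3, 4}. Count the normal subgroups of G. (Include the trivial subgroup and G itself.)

3

G has 10 subgroups. Checking conjugation-invariance by order — order 1: 1/1 normal; order 2: 0/3 normal; order 3: 0/4 normal; order 4: 1/1 normal; order 12: 1/1 normal.
Total normal subgroups: 3.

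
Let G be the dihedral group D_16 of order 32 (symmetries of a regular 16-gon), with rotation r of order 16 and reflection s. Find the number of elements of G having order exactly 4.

2

The elements of order 4 are: r^4, r^12.
That's 2.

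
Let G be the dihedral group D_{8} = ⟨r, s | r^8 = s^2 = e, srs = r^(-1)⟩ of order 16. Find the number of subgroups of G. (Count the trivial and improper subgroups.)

19

|G| = 16, so by Lagrange every subgroup order divides 16. Divisors: 1, 2, 4, 8, 16.
Subgroups by order — order 1: 1; order 2: 9; order 4: 5; order 8: 3; order 16: 1.
Total: 1 + 9 + 5 + 3 + 1 = 19.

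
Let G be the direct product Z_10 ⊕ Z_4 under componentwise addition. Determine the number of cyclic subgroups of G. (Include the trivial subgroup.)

12

Each element a generates a cyclic subgroup ⟨a⟩; distinct elements may generate the same one (a cyclic group of order d has φ(d) generators).
Cyclic subgroups by order — order 1: 1; order 2: 3; order 4: 2; order 5: 1; order 10: 3; order 20: 2.
Total: 12.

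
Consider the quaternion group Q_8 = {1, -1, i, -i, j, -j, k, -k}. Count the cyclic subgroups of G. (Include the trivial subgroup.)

5

Each element a generates a cyclic subgroup ⟨a⟩; distinct elements may generate the same one (a cyclic group of order d has φ(d) generators).
Cyclic subgroups by order — order 1: 1; order 2: 1; order 4: 3.
Total: 5.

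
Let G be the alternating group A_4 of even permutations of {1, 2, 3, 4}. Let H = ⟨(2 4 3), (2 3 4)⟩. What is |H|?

3

|⟨(2 4 3)⟩| = 3 and |⟨(2 3 4)⟩| = 3, so |H| is a multiple of lcm(3, 3) = 3 and divides |G| = 12.
Closing under the operation: H = {e, (2 3 4), (2 4 3)}, so |H| = 3.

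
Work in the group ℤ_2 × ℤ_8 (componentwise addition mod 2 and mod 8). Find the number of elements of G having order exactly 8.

An element (a,b) has order lcm(ord(a), ord(b)); count pairs with lcm equal to 8.
Enumerating gives 8 such elements.

8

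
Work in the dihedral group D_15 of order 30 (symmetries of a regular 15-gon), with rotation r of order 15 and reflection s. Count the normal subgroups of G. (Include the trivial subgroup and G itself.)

5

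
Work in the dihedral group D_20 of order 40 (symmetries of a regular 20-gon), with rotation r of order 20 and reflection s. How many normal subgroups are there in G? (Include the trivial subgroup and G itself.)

9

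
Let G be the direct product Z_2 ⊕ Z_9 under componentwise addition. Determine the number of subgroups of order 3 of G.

1

|G| = 18 and 3 | 18, so subgroups of order 3 are possible by Lagrange.
The subgroups of order 3 are: {(0,0), (0,3), (0,6)}.
So G has 1 subgroup of order 3.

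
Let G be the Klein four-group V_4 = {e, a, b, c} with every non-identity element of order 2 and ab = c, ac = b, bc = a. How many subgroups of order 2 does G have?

|G| = 4 and 2 | 4, so subgroups of order 2 are possible by Lagrange.
The subgroups of order 2 are: {e, a}; {e, b}; {e, c}.
So G has 3 subgroups of order 2.

3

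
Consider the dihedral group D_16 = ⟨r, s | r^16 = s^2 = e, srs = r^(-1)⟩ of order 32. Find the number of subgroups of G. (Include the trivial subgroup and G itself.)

|G| = 32, so by Lagrange every subgroup order divides 32. Divisors: 1, 2, 4, 8, 16, 32.
Subgroups by order — order 1: 1; order 2: 17; order 4: 9; order 8: 5; order 16: 3; order 32: 1.
Total: 1 + 17 + 9 + 5 + 3 + 1 = 36.

36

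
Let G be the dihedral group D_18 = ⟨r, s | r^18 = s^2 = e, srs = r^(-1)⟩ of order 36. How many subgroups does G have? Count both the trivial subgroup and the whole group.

45

|G| = 36, so by Lagrange every subgroup order divides 36. Divisors: 1, 2, 3, 4, 6, 9, 12, 18, 36.
Subgroups by order — order 1: 1; order 2: 19; order 3: 1; order 4: 9; order 6: 7; order 9: 1; order 12: 3; order 18: 3; order 36: 1.
Total: 1 + 19 + 1 + 9 + 7 + 1 + 3 + 3 + 1 = 45.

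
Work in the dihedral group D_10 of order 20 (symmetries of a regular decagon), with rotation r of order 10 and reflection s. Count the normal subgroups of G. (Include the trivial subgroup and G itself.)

G has 22 subgroups. Checking conjugation-invariance by order — order 1: 1/1 normal; order 2: 1/11 normal; order 4: 0/5 normal; order 5: 1/1 normal; order 10: 3/3 normal; order 20: 1/1 normal.
Total normal subgroups: 7.

7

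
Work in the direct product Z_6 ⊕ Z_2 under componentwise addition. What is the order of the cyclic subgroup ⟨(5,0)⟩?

The order of (5,0) in Z_6 × Z_2 is lcm(ord(5) in Z_6, ord(0) in Z_2).
ord(5) = 6 and ord(0) = 1, so |⟨(5,0)⟩| = lcm(6, 1) = 6.

6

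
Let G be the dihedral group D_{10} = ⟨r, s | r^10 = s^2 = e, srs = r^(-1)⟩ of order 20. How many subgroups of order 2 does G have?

11

|G| = 20 and 2 | 20, so subgroups of order 2 are possible by Lagrange.
The subgroups of order 2 are: {e, r^2s}; {e, r^3s}; {e, r^4s}; {e, r^5}; … (11 in all).
So G has 11 subgroups of order 2.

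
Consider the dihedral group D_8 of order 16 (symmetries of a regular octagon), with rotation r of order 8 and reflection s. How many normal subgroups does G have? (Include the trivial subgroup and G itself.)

G has 19 subgroups. Checking conjugation-invariance by order — order 1: 1/1 normal; order 2: 1/9 normal; order 4: 1/5 normal; order 8: 3/3 normal; order 16: 1/1 normal.
Total normal subgroups: 7.

7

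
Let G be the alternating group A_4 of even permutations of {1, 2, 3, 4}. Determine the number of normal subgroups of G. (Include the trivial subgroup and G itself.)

3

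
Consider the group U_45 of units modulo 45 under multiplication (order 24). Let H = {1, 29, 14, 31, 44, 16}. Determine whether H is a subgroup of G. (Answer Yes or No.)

Yes

|H| = 6 divides |G| = 24, consistent with Lagrange.
H contains the identity, every element's inverse is in H, and H is closed under ·: it is a subgroup.
In fact H = ⟨29⟩.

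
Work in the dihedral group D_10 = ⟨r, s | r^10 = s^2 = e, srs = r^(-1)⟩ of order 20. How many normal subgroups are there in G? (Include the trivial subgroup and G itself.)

G has 22 subgroups. Checking conjugation-invariance by order — order 1: 1/1 normal; order 2: 1/11 normal; order 4: 0/5 normal; order 5: 1/1 normal; order 10: 3/3 normal; order 20: 1/1 normal.
Total normal subgroups: 7.

7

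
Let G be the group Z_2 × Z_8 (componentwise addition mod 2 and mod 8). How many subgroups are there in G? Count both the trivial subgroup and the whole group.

|G| = 16, so by Lagrange every subgroup order divides 16. Divisors: 1, 2, 4, 8, 16.
Subgroups by order — order 1: 1; order 2: 3; order 4: 3; order 8: 3; order 16: 1.
Total: 1 + 3 + 3 + 3 + 1 = 11.

11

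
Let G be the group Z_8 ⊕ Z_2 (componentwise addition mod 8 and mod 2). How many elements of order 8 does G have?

8

An element (a,b) has order lcm(ord(a), ord(b)); count pairs with lcm equal to 8.
Enumerating gives 8 such elements.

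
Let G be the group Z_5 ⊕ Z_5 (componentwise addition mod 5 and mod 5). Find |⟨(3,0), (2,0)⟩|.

|⟨(3,0)⟩| = 5 and |⟨(2,0)⟩| = 5, so |H| is a multiple of lcm(5, 5) = 5 and divides |G| = 25.
Closing under the operation: H = {(0,0), (1,0), (2,0), (3,0), (4,0)}, so |H| = 5.

5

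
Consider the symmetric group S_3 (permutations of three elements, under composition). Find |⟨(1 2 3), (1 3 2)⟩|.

3

|⟨(1 2 3)⟩| = 3 and |⟨(1 3 2)⟩| = 3, so |H| is a multiple of lcm(3, 3) = 3 and divides |G| = 6.
Closing under the operation: H = {e, (1 2 3), (1 3 2)}, so |H| = 3.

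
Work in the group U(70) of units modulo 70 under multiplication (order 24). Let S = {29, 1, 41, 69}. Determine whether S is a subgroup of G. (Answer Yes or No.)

Yes

|S| = 4 divides |G| = 24, consistent with Lagrange.
S contains the identity, every element's inverse is in S, and S is closed under ·: it is a subgroup.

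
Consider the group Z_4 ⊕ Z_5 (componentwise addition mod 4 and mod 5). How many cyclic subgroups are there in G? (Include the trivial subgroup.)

6

Each element a generates a cyclic subgroup ⟨a⟩; distinct elements may generate the same one (a cyclic group of order d has φ(d) generators).
Cyclic subgroups by order — order 1: 1; order 2: 1; order 4: 1; order 5: 1; order 10: 1; order 20: 1.
Total: 6.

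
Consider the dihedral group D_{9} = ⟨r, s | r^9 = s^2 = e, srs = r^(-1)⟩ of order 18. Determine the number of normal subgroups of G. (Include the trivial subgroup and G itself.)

G has 16 subgroups. Checking conjugation-invariance by order — order 1: 1/1 normal; order 2: 0/9 normal; order 3: 1/1 normal; order 6: 0/3 normal; order 9: 1/1 normal; order 18: 1/1 normal.
Total normal subgroups: 4.

4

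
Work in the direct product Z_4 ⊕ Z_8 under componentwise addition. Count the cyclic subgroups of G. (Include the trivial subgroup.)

Group the elements of G by the cyclic subgroup they generate; each cyclic subgroup of order d accounts for φ(d) elements.
Cyclic subgroups by order — order 1: 1; order 2: 3; order 4: 6; order 8: 4.
Total: 14.

14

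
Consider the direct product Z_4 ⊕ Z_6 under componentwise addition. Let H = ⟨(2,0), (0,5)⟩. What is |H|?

|⟨(2,0)⟩| = 2 and |⟨(0,5)⟩| = 6, so |H| is a multiple of lcm(2, 6) = 6 and divides |G| = 24.
Closing under the operation: H = {(0,0), (0,1), (0,2), (0,3), (0,4), (0,5), (2,0), (2,1), (2,2), (2,3), (2,4), (2,5)}, so |H| = 12.

12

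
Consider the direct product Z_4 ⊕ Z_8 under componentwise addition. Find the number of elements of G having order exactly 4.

An element (a,b) has order lcm(ord(a), ord(b)); count pairs with lcm equal to 4.
Enumerating gives 12 such elements.

12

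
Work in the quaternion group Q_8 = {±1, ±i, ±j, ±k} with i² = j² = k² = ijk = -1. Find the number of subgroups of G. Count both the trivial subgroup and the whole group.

|G| = 8, so by Lagrange every subgroup order divides 8. Divisors: 1, 2, 4, 8.
Subgroups by order — order 1: 1; order 2: 1; order 4: 3; order 8: 1.
Total: 1 + 1 + 3 + 1 = 6.

6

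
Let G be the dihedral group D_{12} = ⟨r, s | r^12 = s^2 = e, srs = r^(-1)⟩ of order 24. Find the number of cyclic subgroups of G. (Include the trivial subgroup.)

A cyclic subgroup of order d is generated by each of its φ(d) elements of order d, so the cyclic subgroups of order d number (#elements of order d)/φ(d).
Cyclic subgroups by order — order 1: 1; order 2: 13; order 3: 1; order 4: 1; order 6: 1; order 12: 1.
Total: 18.

18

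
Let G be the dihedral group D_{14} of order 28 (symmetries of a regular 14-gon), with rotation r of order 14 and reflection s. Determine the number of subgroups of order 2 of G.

15

|G| = 28 and 2 | 28, so subgroups of order 2 are possible by Lagrange.
The subgroups of order 2 are: {e, r^10s}; {e, r^11s}; {e, r^12s}; {e, r^13s}; … (15 in all).
So G has 15 subgroups of order 2.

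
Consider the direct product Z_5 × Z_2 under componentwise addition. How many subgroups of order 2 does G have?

1

|G| = 10 and 2 | 10, so subgroups of order 2 are possible by Lagrange.
The subgroups of order 2 are: {(0,0), (0,1)}.
So G has 1 subgroup of order 2.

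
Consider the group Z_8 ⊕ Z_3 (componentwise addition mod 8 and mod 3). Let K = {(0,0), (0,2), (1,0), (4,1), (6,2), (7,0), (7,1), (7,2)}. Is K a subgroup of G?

(6,2) ∈ K but its inverse (2,1) ∉ K, so K is not a subgroup.

No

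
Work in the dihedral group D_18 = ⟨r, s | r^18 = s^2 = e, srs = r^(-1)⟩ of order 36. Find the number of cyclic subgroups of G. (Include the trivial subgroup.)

24

A cyclic subgroup of order d is generated by each of its φ(d) elements of order d, so the cyclic subgroups of order d number (#elements of order d)/φ(d).
Cyclic subgroups by order — order 1: 1; order 2: 19; order 3: 1; order 6: 1; order 9: 1; order 18: 1.
Total: 24.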